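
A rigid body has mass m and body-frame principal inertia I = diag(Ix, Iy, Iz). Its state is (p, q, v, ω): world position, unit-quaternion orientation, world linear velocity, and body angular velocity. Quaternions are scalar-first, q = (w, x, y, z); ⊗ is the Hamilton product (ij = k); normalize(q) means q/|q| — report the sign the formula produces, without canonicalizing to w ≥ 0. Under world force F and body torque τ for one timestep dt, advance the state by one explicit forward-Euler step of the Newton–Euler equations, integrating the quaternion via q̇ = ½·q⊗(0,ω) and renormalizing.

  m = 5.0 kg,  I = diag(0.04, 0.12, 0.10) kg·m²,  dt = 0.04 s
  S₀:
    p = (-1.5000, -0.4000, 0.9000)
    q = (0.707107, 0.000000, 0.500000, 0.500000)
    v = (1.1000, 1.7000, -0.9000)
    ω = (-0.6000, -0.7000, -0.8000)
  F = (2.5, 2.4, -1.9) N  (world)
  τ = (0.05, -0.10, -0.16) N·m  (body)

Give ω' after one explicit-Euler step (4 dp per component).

α = I⁻¹(τ − ω×Iω) = (1.5300, -0.5933, -1.9360)
ω' = ω + α·dt = (-0.5388, -0.7237, -0.8774)

ω' = (-0.5388, -0.7237, -0.8774)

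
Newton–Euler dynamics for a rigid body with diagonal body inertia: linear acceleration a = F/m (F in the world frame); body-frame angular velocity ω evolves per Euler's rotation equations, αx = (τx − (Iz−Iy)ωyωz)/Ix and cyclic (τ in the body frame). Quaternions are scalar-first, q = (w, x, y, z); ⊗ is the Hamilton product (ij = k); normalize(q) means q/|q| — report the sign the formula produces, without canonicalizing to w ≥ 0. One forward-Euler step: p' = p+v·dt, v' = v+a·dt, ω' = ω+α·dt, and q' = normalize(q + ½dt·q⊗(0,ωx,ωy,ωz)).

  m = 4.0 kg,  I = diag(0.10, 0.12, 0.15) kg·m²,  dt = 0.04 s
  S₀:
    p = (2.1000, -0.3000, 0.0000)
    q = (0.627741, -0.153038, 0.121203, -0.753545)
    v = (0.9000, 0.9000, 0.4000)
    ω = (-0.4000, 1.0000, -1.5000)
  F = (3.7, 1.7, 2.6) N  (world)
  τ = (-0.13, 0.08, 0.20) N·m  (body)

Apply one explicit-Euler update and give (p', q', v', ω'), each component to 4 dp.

p' = (2.1360, -0.2640, 0.0160)
q' = (0.6011, -0.1465, 0.1351, -0.7739)
v' = (0.9370, 0.9170, 0.4260)
ω' = (-0.4340, 1.0367, -1.4445)

linear accel F/m = (0.9250, 0.4250, 0.6500)
p' = p + v·dt = (2.1360, -0.2640, 0.0160)
v' = v + a·dt = (0.9370, 0.9170, 0.4260)
precession coupling ω×(Iω) = (-0.0450, -0.0300, -0.0080)
angular accel α = (-0.8500, 0.9167, 1.3867)
new body rate ω' = (-0.4340, 1.0367, -1.4445)
2q̇ = q⊗(0,ω) = (-1.3127357, 0.3206441, 0.6996020, -1.0461683)
q' = normalize(q + ½dt·q⊗(0,ω)) = (0.6011, -0.1465, 0.1351, -0.7739)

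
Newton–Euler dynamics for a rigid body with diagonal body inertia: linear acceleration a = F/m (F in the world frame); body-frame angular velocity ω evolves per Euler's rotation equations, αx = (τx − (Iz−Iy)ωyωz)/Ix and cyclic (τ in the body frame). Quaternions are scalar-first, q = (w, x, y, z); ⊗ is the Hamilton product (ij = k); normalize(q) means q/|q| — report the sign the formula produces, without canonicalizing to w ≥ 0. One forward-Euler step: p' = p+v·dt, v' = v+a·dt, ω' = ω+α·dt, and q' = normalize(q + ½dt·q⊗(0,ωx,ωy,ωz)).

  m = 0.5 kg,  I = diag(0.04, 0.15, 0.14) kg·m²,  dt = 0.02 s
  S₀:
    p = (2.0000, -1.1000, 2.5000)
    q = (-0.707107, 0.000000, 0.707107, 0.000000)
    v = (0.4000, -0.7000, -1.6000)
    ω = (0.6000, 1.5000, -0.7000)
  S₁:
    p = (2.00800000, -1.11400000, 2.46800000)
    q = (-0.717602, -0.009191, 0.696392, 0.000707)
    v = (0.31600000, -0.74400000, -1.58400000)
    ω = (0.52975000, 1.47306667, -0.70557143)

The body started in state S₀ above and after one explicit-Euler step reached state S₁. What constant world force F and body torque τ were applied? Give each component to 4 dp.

F = (-2.1000, -1.1000, 0.4000)
τ = (-0.1300, -0.1600, 0.0600)

velocity change Δv = (-0.08400000, -0.04400000, 0.01600000)
F = m·Δv/dt = (-2.1000, -1.1000, 0.4000)
ω₁ − ω₀ = (-0.07025000, -0.02693333, -0.00557143)
applied torque τ = (-0.1300, -0.1600, 0.0600)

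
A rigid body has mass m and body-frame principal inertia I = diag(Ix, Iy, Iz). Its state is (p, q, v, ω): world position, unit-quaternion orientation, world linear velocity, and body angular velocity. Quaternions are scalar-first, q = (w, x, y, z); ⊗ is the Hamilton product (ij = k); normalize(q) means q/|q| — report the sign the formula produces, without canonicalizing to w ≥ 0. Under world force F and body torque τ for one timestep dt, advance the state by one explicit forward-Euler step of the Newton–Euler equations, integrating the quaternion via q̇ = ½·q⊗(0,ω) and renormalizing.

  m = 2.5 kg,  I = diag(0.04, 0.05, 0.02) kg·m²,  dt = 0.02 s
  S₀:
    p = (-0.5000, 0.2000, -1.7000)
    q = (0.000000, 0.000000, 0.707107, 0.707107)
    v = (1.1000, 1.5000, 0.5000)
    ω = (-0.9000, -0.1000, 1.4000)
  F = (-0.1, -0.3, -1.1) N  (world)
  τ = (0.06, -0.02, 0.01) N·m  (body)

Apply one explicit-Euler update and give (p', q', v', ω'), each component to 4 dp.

precession coupling ω×(Iω) = (0.0042, -0.0252, 0.0009)
α = I⁻¹(τ − ω×Iω) = (1.3950, 0.1040, 0.4550)
new body rate ω' = (-0.8721, -0.0979, 1.4091)
q⊗(0,ω) = (-0.9192391, 1.0606605, -0.6363963, 0.6363963)
q + ½dt·q⊗(0,ω), renormalized = (-0.0092, 0.0106, 0.7006, 0.7134)
a = F/m = (-0.0400, -0.1200, -0.4400)
p' = p + v·dt = (-0.4780, 0.2300, -1.6900)
new velocity v' = (1.0992, 1.4976, 0.4912)

p' = (-0.4780, 0.2300, -1.6900)
q' = (-0.0092, 0.0106, 0.7006, 0.7134)
v' = (1.0992, 1.4976, 0.4912)
ω' = (-0.8721, -0.0979, 1.4091)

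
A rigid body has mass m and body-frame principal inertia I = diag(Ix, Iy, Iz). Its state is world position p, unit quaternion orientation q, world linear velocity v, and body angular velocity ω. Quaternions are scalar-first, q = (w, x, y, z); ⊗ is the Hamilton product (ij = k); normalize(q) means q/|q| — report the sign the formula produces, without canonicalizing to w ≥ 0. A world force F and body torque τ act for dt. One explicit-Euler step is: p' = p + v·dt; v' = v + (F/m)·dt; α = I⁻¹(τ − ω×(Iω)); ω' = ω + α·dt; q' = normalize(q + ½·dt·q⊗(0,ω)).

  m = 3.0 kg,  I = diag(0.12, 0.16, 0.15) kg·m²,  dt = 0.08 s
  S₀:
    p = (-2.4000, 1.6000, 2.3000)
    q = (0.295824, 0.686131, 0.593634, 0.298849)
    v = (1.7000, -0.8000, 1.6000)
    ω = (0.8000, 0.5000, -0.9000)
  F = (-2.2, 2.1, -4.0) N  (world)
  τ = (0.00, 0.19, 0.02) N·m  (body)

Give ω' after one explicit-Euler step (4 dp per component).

angular accel α = (-0.0375, 1.0525, 0.0267)
ω + α·dt = (0.7970, 0.5842, -0.8979)

ω' = (0.7970, 0.5842, -0.8979)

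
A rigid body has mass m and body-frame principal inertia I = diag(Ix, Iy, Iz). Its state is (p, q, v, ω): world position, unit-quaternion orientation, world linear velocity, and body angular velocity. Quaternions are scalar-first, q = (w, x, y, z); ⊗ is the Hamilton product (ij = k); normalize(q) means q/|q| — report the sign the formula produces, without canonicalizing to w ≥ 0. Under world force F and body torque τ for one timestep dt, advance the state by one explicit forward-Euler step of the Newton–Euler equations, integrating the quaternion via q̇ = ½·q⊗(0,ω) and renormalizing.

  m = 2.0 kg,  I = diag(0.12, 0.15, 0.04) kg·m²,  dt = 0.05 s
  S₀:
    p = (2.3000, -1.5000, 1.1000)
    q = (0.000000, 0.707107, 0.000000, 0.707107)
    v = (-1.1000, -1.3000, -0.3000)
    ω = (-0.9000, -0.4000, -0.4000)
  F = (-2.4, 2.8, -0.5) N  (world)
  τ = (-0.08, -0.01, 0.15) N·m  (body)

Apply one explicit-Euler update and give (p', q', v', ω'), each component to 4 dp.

p + v·dt = (2.2450, -1.5650, 1.0850)
v' = v + a·dt = (-1.1600, -1.2300, -0.3125)
precession coupling ω×(Iω) = (-0.0176, 0.0288, 0.0108)
(τ − ω×Iω)/I = (-0.5200, -0.2587, 3.4800)
new body rate ω' = (-0.9260, -0.4129, -0.2260)
q⊗(0,ω) = (0.9192391, 0.2828428, -0.3535535, -0.2828428)
q' = normalize(q + ½dt·q⊗(0,ω)) = (0.0230, 0.7139, -0.0088, 0.6998)

p' = (2.2450, -1.5650, 1.0850)
q' = (0.0230, 0.7139, -0.0088, 0.6998)
v' = (-1.1600, -1.2300, -0.3125)
ω' = (-0.9260, -0.4129, -0.2260)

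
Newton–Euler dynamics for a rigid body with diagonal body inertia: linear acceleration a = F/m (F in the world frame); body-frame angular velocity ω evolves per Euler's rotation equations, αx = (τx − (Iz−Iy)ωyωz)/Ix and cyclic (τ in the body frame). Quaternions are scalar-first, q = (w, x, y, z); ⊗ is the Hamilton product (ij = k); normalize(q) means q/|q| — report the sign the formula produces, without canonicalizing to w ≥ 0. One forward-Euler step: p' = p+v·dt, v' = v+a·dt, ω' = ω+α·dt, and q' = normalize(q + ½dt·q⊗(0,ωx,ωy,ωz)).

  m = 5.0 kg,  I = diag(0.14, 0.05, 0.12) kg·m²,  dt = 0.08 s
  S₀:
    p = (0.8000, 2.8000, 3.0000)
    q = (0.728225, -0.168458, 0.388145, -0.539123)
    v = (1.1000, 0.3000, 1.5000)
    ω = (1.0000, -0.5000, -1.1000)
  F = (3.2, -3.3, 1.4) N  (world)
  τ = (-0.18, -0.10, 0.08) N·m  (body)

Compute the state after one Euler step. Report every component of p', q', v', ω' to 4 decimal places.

linear accel F/m = (0.6400, -0.6600, 0.2800)
new position p' = (0.8880, 2.8240, 3.1200)
new velocity v' = (1.1512, 0.2472, 1.5224)
gyro term ω×Iω = (0.0385, -0.0220, 0.0450)
(τ − ω×Iω)/I = (-1.5607, -1.5600, 0.2917)
ω' = ω + α·dt = (0.8751, -0.6248, -1.0767)
2q̇ = q⊗(0,ω) = (-0.2305048, 0.0317040, -1.0885393, -1.1049635)
q' = normalize(q + ½dt·q⊗(0,ω)) = (0.7176, -0.1669, 0.3439, -0.5822)

p' = (0.8880, 2.8240, 3.1200)
q' = (0.7176, -0.1669, 0.3439, -0.5822)
v' = (1.1512, 0.2472, 1.5224)
ω' = (0.8751, -0.6248, -1.0767)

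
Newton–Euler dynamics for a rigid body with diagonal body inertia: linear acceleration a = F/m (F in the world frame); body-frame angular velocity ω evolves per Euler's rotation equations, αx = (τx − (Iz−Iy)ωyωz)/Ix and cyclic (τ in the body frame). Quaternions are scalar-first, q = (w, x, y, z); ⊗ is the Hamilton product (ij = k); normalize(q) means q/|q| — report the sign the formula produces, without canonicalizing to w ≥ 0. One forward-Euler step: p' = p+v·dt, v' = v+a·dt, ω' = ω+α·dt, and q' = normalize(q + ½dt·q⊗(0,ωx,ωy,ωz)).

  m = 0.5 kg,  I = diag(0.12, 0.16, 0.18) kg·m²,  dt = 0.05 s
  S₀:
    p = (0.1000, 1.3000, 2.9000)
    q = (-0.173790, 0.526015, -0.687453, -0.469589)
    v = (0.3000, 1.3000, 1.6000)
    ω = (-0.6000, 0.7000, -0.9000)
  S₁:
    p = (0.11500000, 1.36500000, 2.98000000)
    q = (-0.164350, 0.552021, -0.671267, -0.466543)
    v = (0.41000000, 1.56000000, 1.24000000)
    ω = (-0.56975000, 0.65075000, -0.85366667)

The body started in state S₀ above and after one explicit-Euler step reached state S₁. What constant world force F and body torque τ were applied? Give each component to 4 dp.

Δv = v₁−v₀ = (0.11000000, 0.26000000, -0.36000000)
m·(v₁−v₀)/dt = (1.1000, 2.6000, -3.6000)
rate change Δω = (0.03025000, -0.04925000, 0.04633333)
I·α + gyro = (0.0600, -0.1900, 0.1500)

F = (1.1000, 2.6000, -3.6000)
τ = (0.0600, -0.1900, 0.1500)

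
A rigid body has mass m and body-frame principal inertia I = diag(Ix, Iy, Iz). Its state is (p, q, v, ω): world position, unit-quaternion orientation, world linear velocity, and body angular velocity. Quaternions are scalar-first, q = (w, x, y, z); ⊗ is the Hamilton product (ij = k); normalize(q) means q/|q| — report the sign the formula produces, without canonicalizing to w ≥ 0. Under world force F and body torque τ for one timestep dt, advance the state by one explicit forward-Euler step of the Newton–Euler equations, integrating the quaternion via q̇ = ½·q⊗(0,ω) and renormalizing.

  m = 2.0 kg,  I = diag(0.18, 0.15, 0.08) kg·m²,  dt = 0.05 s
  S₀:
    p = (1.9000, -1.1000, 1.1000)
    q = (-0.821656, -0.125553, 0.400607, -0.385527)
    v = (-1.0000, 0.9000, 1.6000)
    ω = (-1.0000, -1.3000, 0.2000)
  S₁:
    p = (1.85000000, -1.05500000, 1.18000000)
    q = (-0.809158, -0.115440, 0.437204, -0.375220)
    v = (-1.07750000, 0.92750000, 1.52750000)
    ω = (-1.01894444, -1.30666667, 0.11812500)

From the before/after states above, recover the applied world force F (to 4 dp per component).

Δv = v₁−v₀ = (-0.07750000, 0.02750000, -0.07250000)
F = m·Δv/dt = (-3.1000, 1.1000, -2.9000)

F = (-3.1000, 1.1000, -2.9000)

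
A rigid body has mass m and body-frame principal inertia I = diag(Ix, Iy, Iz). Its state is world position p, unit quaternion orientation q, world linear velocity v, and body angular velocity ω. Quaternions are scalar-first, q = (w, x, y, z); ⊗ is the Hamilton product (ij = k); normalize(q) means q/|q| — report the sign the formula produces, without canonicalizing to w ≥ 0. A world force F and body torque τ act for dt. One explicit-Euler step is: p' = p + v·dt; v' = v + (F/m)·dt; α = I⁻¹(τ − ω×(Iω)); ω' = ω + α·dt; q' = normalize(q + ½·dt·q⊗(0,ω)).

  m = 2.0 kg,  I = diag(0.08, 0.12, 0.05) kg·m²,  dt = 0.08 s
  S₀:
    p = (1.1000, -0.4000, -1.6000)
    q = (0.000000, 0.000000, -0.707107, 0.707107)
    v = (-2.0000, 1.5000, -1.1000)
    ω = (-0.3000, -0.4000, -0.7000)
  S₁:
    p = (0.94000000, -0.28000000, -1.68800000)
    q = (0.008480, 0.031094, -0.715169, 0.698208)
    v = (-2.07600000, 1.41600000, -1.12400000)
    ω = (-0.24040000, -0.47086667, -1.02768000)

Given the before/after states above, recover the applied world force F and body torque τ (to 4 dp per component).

Δω = ω₁−ω₀ = (0.05960000, -0.07086667, -0.32768000)
ω₀×(Iω₀) = (-0.0196, 0.0063, 0.0048)
τ = I·(Δω/dt) + ω₀×(Iω₀) = (0.0400, -0.1000, -0.2000)
velocity change Δv = (-0.07600000, -0.08400000, -0.02400000)
m·(v₁−v₀)/dt = (-1.9000, -2.1000, -0.6000)

F = (-1.9000, -2.1000, -0.6000)
τ = (0.0400, -0.1000, -0.2000)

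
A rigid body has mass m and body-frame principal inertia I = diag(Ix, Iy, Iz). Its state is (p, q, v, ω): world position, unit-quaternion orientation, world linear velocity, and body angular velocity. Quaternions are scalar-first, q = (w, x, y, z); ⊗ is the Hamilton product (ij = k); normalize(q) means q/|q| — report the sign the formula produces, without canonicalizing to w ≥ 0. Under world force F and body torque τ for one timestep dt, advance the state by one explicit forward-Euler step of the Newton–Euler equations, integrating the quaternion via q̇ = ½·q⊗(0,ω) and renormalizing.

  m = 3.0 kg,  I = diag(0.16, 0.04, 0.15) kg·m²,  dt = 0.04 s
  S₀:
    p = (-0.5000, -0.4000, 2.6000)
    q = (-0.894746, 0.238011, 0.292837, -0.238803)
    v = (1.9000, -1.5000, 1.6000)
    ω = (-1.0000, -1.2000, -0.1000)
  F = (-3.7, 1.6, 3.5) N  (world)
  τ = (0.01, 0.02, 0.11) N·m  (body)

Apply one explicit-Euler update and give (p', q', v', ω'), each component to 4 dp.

p' = (-0.4240, -0.4600, 2.6640)
q' = (-0.8830, 0.2495, 0.3194, -0.2368)
v' = (1.8507, -1.4787, 1.6467)
ω' = (-1.0008, -1.1810, -0.0323)

new position p' = (-0.4240, -0.4600, 2.6640)
v' = v + a·dt = (1.8507, -1.4787, 1.6467)
precession coupling ω×(Iω) = (0.0132, 0.0010, -0.1440)
(τ − ω×Iω)/I = (-0.0200, 0.4750, 1.6933)
ω' = ω + α·dt = (-1.0008, -1.1810, -0.0323)
Hamilton product q⊗(0,ω) = (0.5655351, 0.5788987, 1.3362993, 0.0966984)
q + ½dt·q⊗(0,ω), renormalized = (-0.8830, 0.2495, 0.3194, -0.2368)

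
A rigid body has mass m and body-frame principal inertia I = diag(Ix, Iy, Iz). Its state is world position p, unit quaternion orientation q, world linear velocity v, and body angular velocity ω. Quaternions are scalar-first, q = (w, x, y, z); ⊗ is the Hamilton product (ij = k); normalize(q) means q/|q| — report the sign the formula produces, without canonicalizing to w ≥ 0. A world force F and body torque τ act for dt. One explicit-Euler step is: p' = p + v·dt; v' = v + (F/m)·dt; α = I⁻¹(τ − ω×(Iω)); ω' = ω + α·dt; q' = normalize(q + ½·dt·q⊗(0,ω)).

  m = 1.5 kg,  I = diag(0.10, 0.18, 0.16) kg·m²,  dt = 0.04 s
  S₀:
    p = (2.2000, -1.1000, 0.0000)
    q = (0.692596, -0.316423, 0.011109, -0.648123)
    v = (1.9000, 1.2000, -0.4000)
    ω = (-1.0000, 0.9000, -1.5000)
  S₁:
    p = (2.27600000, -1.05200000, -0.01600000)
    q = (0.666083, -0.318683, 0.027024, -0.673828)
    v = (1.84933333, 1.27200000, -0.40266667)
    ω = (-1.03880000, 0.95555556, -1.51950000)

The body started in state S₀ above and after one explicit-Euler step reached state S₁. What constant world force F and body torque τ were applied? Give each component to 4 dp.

F = (-1.9000, 2.7000, -0.1000)
τ = (-0.0700, 0.1600, -0.1500)

ω₁ − ω₀ = (-0.03880000, 0.05555556, -0.01950000)
applied torque τ = (-0.0700, 0.1600, -0.1500)
v₁ − v₀ = (-0.05066667, 0.07200000, -0.00266667)
F = m·Δv/dt = (-1.9000, 2.7000, -0.1000)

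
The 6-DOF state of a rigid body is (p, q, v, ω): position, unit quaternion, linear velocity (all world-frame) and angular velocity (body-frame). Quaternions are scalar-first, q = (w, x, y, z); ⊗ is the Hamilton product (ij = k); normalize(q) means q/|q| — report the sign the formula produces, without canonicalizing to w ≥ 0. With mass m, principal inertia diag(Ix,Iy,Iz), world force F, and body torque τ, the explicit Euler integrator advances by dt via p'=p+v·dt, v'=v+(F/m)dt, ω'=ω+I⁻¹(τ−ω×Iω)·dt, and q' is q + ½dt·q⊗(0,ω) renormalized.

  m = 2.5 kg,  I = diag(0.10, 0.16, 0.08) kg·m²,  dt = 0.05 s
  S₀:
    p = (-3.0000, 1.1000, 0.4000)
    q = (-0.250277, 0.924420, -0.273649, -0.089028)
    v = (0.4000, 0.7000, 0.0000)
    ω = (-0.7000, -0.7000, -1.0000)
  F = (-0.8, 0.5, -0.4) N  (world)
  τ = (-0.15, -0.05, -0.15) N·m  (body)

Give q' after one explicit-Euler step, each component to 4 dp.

q' = (-0.2410, 0.9335, -0.2444, -0.1037)

q⊗(0,ω) = (0.3665117, 0.3865233, 1.1619335, -0.5883713)
q' = normalize(q + ½dt·q⊗(0,ω)) = (-0.2410, 0.9335, -0.2444, -0.1037)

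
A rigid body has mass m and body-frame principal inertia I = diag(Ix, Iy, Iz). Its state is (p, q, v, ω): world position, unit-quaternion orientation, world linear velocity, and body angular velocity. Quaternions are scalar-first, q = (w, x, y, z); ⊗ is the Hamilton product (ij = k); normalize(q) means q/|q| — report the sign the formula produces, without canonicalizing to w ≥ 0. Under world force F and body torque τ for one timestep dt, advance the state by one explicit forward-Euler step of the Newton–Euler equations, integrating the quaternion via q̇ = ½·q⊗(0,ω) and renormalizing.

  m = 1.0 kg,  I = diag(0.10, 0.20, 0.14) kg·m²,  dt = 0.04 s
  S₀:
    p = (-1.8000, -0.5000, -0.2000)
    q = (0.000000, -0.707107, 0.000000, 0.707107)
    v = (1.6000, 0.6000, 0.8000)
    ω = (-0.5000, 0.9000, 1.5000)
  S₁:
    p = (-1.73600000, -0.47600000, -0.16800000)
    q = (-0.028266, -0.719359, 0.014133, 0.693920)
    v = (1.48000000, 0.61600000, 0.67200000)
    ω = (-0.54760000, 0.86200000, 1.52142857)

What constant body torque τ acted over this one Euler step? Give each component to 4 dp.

rate change Δω = (-0.04760000, -0.03800000, 0.02142857)
gyro term ω₀×Iω₀ = (-0.0810, 0.0300, -0.0450)
applied torque τ = (-0.2000, -0.1600, 0.0300)

τ = (-0.2000, -0.1600, 0.0300)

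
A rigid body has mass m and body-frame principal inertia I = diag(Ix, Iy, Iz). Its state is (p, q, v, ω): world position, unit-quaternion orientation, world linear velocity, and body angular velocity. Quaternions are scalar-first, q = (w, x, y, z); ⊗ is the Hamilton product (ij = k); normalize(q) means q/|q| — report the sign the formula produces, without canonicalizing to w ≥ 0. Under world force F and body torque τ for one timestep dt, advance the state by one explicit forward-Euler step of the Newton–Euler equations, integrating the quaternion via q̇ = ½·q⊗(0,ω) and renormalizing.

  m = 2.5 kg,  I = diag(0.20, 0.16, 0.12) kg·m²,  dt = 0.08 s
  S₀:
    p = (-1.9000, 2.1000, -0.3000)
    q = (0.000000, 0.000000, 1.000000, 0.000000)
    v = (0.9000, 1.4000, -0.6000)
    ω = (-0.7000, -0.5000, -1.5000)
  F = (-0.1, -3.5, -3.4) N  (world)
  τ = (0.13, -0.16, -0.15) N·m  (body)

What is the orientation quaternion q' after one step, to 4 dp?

q' = (0.0200, -0.0599, 0.9976, 0.0279)

2q̇ = q⊗(0,ω) = (0.5000000, -1.5000000, 0.0000000, 0.7000000)
q + ½dt·q⊗(0,ω), renormalized = (0.0200, -0.0599, 0.9976, 0.0279)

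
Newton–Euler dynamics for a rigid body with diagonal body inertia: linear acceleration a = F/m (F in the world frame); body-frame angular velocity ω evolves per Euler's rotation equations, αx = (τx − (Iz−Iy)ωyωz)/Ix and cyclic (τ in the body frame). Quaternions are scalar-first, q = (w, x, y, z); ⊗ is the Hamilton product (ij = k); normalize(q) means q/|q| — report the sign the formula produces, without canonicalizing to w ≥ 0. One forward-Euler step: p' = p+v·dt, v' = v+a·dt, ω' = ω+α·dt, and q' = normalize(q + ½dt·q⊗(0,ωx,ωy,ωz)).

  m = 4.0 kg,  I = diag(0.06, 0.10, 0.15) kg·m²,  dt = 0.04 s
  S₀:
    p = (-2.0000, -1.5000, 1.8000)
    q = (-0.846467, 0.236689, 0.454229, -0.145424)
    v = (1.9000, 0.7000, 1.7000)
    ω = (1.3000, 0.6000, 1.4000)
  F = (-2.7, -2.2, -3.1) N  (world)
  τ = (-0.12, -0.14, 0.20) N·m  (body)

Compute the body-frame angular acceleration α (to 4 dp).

precession coupling ω×(Iω) = (0.0420, -0.1638, 0.0312)
angular accel α = (-2.7000, 0.2380, 1.1253)

α = (-2.7000, 0.2380, 1.1253)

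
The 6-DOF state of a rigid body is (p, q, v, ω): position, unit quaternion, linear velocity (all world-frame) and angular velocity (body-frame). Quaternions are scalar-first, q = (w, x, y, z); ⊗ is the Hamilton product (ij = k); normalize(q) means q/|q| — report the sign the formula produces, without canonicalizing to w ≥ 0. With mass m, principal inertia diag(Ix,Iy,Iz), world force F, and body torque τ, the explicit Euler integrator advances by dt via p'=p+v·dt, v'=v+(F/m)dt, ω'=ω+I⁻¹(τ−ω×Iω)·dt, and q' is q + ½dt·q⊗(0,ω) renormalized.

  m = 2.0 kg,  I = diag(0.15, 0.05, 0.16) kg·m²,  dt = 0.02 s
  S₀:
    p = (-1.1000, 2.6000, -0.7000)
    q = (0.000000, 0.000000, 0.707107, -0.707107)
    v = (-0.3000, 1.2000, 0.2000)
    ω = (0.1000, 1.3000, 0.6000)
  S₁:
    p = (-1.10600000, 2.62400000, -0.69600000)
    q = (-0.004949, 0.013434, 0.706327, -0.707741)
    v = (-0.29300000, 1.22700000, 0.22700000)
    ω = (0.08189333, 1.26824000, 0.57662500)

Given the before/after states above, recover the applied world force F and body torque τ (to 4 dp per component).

F = (0.7000, 2.7000, 2.7000)
τ = (-0.0500, -0.0800, -0.2000)

velocity change Δv = (0.00700000, 0.02700000, 0.02700000)
m·(v₁−v₀)/dt = (0.7000, 2.7000, 2.7000)
ω₁ − ω₀ = (-0.01810667, -0.03176000, -0.02337500)
ω₀×(Iω₀) = (0.0858, -0.0006, -0.0130)
I·α + gyro = (-0.0500, -0.0800, -0.2000)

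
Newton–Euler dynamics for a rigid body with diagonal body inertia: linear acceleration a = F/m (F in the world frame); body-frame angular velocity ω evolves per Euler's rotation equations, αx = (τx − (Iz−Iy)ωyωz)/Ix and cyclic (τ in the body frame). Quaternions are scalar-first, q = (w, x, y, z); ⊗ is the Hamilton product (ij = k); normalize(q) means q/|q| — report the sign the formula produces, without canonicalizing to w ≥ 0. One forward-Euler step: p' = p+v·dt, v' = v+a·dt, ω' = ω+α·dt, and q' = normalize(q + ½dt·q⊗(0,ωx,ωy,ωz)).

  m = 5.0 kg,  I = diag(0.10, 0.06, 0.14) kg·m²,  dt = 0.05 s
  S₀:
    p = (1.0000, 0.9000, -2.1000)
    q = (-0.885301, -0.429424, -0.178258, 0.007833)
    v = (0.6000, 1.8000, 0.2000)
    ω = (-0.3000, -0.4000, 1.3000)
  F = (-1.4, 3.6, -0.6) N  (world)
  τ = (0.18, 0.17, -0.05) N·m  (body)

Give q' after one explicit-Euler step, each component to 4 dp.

q' = (-0.8900, -0.4282, -0.1554, -0.0180)

2q̇ = q⊗(0,ω) = (-0.2103133, 0.0369881, 0.9100217, -1.0325991)
q' = normalize(q + ½dt·q⊗(0,ω)) = (-0.8900, -0.4282, -0.1554, -0.0180)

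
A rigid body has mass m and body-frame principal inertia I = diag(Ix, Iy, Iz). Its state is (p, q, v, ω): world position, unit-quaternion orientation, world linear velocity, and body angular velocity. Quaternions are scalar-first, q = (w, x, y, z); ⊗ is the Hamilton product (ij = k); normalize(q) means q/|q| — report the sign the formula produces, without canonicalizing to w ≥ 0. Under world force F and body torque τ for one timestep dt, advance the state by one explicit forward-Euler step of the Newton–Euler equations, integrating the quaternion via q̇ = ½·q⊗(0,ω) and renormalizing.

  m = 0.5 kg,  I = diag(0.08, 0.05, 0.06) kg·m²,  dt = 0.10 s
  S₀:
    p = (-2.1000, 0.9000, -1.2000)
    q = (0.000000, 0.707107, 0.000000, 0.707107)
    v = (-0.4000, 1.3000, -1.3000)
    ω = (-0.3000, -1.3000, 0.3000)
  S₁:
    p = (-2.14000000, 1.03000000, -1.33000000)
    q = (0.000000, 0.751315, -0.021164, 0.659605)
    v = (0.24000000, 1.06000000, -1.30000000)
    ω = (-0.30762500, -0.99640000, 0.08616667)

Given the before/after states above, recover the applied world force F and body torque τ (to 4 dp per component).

F = (3.2000, -1.2000, 0.0000)
τ = (-0.0100, 0.1500, -0.1400)

velocity change Δv = (0.64000000, -0.24000000, 0.00000000)
F = m·Δv/dt = (3.2000, -1.2000, 0.0000)
ω₁ − ω₀ = (-0.00762500, 0.30360000, -0.21383333)
precession coupling = (-0.0039, -0.0018, -0.0117)
τ = I·(Δω/dt) + ω₀×(Iω₀) = (-0.0100, 0.1500, -0.1400)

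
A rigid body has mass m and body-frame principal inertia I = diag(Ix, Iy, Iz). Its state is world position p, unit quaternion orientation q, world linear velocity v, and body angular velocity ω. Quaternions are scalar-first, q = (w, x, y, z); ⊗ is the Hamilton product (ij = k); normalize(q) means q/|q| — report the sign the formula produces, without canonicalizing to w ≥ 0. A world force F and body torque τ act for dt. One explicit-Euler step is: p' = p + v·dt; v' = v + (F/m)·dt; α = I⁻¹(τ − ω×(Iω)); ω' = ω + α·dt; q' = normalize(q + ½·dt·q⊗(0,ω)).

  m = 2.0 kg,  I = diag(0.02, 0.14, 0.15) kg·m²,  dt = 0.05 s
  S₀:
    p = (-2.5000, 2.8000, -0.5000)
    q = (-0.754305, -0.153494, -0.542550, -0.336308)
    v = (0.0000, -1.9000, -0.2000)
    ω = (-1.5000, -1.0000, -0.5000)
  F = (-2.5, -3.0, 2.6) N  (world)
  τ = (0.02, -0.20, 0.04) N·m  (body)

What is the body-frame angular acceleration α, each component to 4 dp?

α = (0.7500, -0.7321, -0.9333)

ω×(Iω) gyroscopic = (0.0050, -0.0975, 0.1800)
angular accel α = (0.7500, -0.7321, -0.9333)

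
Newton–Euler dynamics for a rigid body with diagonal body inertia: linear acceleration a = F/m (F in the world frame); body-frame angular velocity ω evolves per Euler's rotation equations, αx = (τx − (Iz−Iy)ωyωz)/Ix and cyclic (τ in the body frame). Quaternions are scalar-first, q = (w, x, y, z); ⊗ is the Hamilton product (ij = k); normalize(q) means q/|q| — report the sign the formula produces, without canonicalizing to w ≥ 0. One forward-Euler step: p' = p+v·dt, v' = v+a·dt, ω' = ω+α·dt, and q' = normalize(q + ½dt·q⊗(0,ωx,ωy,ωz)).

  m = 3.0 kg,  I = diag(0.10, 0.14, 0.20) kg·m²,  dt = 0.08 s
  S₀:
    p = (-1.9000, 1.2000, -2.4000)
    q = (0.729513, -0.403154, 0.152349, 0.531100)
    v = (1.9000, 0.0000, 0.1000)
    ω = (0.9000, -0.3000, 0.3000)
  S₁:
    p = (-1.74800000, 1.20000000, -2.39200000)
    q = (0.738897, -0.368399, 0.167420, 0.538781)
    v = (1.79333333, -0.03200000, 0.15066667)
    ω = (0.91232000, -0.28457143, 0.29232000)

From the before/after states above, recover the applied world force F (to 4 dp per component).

velocity change Δv = (-0.10666667, -0.03200000, 0.05066667)
applied force F = (-4.0000, -1.2000, 1.9000)

F = (-4.0000, -1.2000, 1.9000)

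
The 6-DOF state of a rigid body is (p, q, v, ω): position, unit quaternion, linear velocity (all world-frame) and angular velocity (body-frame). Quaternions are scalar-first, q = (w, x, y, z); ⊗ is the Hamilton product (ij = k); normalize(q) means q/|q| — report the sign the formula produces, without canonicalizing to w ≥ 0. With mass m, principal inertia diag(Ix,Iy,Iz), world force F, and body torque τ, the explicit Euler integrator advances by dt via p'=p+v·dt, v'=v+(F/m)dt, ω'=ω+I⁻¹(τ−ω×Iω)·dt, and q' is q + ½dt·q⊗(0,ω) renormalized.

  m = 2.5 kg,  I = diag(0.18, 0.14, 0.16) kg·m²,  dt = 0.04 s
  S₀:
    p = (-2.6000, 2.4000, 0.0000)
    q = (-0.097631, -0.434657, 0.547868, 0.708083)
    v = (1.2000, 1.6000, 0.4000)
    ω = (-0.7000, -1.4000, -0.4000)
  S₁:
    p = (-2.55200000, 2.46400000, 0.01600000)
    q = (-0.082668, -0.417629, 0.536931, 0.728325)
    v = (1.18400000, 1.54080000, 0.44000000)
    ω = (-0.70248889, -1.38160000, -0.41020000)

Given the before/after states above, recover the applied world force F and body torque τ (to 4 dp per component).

Δv = v₁−v₀ = (-0.01600000, -0.05920000, 0.04000000)
applied force F = (-1.0000, -3.7000, 2.5000)
rate change Δω = (-0.00248889, 0.01840000, -0.01020000)
applied torque τ = (0.0000, 0.0700, -0.0800)

F = (-1.0000, -3.7000, 2.5000)
τ = (0.0000, 0.0700, -0.0800)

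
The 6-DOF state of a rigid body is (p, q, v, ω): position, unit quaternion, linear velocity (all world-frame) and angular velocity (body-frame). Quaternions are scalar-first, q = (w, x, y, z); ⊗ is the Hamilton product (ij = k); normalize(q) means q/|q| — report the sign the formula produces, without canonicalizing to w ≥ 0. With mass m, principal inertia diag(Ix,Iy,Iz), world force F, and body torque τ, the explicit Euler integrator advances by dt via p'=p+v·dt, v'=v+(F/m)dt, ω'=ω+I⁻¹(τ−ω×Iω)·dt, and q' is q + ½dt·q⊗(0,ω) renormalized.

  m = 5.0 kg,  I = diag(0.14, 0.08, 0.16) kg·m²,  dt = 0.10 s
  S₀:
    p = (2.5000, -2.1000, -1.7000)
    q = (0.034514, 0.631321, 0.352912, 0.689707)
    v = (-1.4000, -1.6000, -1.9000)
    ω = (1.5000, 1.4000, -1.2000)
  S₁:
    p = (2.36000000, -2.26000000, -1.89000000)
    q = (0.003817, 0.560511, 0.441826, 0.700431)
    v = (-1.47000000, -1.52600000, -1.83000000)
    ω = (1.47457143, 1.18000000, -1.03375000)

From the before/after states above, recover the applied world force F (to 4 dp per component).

F = (-3.5000, 3.7000, 3.5000)

v₁ − v₀ = (-0.07000000, 0.07400000, 0.07000000)
applied force F = (-3.5000, 3.7000, 3.5000)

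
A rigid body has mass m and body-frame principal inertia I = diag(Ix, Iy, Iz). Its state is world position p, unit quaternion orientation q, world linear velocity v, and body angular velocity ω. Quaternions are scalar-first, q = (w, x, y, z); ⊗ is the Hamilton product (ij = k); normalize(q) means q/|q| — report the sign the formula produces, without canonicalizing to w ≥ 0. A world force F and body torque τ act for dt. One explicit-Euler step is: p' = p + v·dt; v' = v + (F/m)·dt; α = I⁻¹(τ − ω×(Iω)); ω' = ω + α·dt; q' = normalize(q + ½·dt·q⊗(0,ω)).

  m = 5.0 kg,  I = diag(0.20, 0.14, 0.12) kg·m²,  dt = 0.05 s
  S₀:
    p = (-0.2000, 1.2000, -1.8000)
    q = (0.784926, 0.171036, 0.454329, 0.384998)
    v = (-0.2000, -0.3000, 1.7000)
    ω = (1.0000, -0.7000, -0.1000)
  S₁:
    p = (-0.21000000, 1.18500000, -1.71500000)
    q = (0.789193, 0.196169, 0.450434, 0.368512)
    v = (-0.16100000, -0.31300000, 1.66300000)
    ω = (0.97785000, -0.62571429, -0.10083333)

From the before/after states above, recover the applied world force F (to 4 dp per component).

Δv = v₁−v₀ = (0.03900000, -0.01300000, -0.03700000)
F = m·Δv/dt = (3.9000, -1.3000, -3.7000)

F = (3.9000, -1.3000, -3.7000)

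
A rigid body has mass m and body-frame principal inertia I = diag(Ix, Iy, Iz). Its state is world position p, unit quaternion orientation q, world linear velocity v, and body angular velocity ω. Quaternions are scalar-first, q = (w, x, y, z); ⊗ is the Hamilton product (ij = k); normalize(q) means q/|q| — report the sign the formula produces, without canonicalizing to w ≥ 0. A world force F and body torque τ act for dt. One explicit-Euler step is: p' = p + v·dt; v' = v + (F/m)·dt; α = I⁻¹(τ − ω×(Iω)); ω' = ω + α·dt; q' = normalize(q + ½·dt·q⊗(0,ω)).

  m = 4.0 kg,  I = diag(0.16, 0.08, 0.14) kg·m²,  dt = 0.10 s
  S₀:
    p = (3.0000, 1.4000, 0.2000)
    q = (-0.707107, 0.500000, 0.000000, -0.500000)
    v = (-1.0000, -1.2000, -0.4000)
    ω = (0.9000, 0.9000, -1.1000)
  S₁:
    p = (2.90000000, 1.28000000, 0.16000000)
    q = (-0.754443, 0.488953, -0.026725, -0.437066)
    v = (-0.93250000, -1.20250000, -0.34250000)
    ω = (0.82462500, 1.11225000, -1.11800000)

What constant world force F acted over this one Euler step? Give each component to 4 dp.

F = (2.7000, -0.1000, 2.3000)

v₁ − v₀ = (0.06750000, -0.00250000, 0.05750000)
applied force F = (2.7000, -0.1000, 2.3000)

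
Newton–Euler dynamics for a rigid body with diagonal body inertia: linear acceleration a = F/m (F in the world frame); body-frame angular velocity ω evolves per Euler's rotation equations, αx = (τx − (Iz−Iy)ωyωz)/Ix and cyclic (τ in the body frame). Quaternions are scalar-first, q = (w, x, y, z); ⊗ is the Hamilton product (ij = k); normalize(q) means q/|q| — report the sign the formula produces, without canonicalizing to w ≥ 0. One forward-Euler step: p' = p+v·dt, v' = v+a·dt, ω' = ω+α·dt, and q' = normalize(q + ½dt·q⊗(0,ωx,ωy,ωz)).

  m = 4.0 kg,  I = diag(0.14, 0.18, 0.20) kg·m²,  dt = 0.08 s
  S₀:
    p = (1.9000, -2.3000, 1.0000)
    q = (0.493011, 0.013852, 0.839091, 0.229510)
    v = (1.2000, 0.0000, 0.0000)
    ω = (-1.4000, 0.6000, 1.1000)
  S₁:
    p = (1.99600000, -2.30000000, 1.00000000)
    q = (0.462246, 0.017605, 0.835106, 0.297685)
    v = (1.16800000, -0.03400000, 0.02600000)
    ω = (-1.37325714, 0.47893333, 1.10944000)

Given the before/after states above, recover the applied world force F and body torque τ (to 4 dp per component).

ω₁ − ω₀ = (0.02674286, -0.12106667, 0.00944000)
I·α + gyro = (0.0600, -0.1800, -0.0100)
velocity change Δv = (-0.03200000, -0.03400000, 0.02600000)
F = m·Δv/dt = (-1.6000, -1.7000, 1.3000)

F = (-1.6000, -1.7000, 1.3000)
τ = (0.0600, -0.1800, -0.0100)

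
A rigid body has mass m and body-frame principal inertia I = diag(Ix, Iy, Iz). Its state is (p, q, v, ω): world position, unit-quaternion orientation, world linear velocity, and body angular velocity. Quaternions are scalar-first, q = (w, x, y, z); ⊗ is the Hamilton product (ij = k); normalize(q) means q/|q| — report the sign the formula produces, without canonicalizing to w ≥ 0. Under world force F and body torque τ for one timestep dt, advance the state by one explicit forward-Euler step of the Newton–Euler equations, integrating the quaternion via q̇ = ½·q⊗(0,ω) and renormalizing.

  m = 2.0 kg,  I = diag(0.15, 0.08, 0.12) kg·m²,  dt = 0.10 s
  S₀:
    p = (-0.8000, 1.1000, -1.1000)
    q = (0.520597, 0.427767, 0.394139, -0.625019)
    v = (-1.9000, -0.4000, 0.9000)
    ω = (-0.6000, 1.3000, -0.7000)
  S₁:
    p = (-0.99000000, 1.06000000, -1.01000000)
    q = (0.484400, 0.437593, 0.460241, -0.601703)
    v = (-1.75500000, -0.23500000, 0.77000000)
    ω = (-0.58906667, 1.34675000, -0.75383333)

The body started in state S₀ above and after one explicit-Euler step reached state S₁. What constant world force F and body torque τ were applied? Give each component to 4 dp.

Δω = ω₁−ω₀ = (0.01093333, 0.04675000, -0.05383333)
precession coupling = (-0.0364, 0.0126, 0.0546)
I·α + gyro = (-0.0200, 0.0500, -0.0100)
velocity change Δv = (0.14500000, 0.16500000, -0.13000000)
applied force F = (2.9000, 3.3000, -2.6000)

F = (2.9000, 3.3000, -2.6000)
τ = (-0.0200, 0.0500, -0.0100)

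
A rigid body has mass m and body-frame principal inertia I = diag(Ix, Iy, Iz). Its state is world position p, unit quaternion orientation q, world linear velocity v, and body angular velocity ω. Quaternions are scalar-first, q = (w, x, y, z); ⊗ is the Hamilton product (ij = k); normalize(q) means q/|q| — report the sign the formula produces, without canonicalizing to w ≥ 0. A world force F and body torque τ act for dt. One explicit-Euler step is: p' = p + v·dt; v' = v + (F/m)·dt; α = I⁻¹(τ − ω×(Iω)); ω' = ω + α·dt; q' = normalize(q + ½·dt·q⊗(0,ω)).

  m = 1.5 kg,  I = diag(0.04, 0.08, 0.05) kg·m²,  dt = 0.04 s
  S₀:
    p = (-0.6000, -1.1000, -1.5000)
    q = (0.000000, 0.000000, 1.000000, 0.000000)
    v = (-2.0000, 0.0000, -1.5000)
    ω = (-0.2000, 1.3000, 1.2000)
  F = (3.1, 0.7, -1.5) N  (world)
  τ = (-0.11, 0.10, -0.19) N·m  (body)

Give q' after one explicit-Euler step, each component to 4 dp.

q⊗(0,ω) = (-1.3000000, 1.2000000, 0.0000000, 0.2000000)
updated quaternion q' = (-0.0260, 0.0240, 0.9994, 0.0040)

q' = (-0.0260, 0.0240, 0.9994, 0.0040)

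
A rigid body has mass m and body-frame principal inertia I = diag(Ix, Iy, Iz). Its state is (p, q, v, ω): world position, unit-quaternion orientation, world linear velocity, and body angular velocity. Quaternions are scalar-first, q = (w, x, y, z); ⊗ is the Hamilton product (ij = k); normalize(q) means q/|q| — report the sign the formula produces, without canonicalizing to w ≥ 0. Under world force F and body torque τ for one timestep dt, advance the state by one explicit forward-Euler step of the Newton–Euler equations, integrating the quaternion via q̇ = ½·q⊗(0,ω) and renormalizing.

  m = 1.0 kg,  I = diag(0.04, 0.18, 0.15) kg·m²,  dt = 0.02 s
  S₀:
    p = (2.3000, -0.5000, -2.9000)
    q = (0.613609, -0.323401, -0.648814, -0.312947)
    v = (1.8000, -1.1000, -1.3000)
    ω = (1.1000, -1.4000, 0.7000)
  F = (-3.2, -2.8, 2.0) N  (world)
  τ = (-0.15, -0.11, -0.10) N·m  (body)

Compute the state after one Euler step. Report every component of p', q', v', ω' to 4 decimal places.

p' = p + v·dt = (2.3360, -0.5220, -2.9260)
v + (F/m)dt = (1.7360, -1.1560, -1.2600)
gyro term ω×Iω = (0.0294, -0.0847, -0.2156)
α = I⁻¹(τ − ω×Iω) = (-4.4850, -0.1406, 0.7707)
ω' = ω + α·dt = (1.0103, -1.4028, 0.7154)
Hamilton product q⊗(0,ω) = (-0.3335356, -0.2173257, -0.9769136, 1.5959831)
q' = normalize(q + ½dt·q⊗(0,ω)) = (0.6102, -0.3255, -0.6585, -0.2969)

p' = (2.3360, -0.5220, -2.9260)
q' = (0.6102, -0.3255, -0.6585, -0.2969)
v' = (1.7360, -1.1560, -1.2600)
ω' = (1.0103, -1.4028, 0.7154)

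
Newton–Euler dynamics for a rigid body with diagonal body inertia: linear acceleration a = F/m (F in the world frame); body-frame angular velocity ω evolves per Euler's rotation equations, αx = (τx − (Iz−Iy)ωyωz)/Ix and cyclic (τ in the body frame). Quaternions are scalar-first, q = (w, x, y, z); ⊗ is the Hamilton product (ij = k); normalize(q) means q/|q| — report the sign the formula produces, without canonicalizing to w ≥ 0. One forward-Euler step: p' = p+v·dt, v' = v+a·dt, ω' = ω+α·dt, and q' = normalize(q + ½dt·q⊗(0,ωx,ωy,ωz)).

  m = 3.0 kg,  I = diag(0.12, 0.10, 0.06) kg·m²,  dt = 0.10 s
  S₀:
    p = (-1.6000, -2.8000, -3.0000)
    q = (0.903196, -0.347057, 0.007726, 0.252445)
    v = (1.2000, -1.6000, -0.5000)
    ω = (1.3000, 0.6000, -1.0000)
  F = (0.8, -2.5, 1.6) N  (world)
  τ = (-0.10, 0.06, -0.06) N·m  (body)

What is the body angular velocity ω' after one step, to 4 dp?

gyro term ω×Iω = (0.0240, -0.0780, -0.0156)
angular accel α = (-1.0333, 1.3800, -0.7400)
ω' = ω + α·dt = (1.1967, 0.7380, -1.0740)

ω' = (1.1967, 0.7380, -1.0740)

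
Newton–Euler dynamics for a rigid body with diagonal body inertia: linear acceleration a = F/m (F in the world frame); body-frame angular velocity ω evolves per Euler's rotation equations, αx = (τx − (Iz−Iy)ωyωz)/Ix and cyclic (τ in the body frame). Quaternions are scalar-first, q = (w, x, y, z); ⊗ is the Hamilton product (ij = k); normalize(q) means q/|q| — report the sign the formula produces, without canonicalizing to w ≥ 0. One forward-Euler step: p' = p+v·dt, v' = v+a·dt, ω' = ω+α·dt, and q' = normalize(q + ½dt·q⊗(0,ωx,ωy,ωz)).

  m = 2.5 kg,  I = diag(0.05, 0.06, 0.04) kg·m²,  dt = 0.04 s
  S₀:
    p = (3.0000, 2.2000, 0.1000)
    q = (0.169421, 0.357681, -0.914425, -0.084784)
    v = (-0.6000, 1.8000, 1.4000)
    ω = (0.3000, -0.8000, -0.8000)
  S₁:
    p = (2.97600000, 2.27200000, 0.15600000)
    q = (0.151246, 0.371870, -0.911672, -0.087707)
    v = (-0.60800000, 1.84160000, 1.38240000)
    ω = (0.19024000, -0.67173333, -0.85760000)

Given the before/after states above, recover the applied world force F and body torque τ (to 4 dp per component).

ω₁ − ω₀ = (-0.10976000, 0.12826667, -0.05760000)
I·α + gyro = (-0.1500, 0.1900, -0.0600)
velocity change Δv = (-0.00800000, 0.04160000, -0.01760000)
applied force F = (-0.5000, 2.6000, -1.1000)

F = (-0.5000, 2.6000, -1.1000)
τ = (-0.1500, 0.1900, -0.0600)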